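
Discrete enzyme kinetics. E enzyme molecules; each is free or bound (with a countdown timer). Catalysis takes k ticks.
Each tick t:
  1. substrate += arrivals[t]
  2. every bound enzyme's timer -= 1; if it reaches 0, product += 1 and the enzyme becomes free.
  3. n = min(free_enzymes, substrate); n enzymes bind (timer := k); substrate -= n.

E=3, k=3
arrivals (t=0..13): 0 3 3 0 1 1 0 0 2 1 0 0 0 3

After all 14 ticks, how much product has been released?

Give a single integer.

Answer: 11

Derivation:
t=0: arr=0 -> substrate=0 bound=0 product=0
t=1: arr=3 -> substrate=0 bound=3 product=0
t=2: arr=3 -> substrate=3 bound=3 product=0
t=3: arr=0 -> substrate=3 bound=3 product=0
t=4: arr=1 -> substrate=1 bound=3 product=3
t=5: arr=1 -> substrate=2 bound=3 product=3
t=6: arr=0 -> substrate=2 bound=3 product=3
t=7: arr=0 -> substrate=0 bound=2 product=6
t=8: arr=2 -> substrate=1 bound=3 product=6
t=9: arr=1 -> substrate=2 bound=3 product=6
t=10: arr=0 -> substrate=0 bound=3 product=8
t=11: arr=0 -> substrate=0 bound=2 product=9
t=12: arr=0 -> substrate=0 bound=2 product=9
t=13: arr=3 -> substrate=0 bound=3 product=11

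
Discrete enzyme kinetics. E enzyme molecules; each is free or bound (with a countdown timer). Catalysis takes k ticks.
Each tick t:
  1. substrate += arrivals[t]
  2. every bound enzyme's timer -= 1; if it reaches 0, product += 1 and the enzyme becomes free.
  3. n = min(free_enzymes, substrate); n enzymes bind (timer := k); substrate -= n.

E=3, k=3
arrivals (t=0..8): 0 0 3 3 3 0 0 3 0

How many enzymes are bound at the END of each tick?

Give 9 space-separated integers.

t=0: arr=0 -> substrate=0 bound=0 product=0
t=1: arr=0 -> substrate=0 bound=0 product=0
t=2: arr=3 -> substrate=0 bound=3 product=0
t=3: arr=3 -> substrate=3 bound=3 product=0
t=4: arr=3 -> substrate=6 bound=3 product=0
t=5: arr=0 -> substrate=3 bound=3 product=3
t=6: arr=0 -> substrate=3 bound=3 product=3
t=7: arr=3 -> substrate=6 bound=3 product=3
t=8: arr=0 -> substrate=3 bound=3 product=6

Answer: 0 0 3 3 3 3 3 3 3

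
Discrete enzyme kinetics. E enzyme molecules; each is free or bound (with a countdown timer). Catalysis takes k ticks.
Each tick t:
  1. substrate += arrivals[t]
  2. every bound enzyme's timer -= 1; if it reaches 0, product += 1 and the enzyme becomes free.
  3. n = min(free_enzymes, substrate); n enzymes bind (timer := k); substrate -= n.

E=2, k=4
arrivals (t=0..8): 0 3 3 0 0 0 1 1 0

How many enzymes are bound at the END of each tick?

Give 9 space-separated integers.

Answer: 0 2 2 2 2 2 2 2 2

Derivation:
t=0: arr=0 -> substrate=0 bound=0 product=0
t=1: arr=3 -> substrate=1 bound=2 product=0
t=2: arr=3 -> substrate=4 bound=2 product=0
t=3: arr=0 -> substrate=4 bound=2 product=0
t=4: arr=0 -> substrate=4 bound=2 product=0
t=5: arr=0 -> substrate=2 bound=2 product=2
t=6: arr=1 -> substrate=3 bound=2 product=2
t=7: arr=1 -> substrate=4 bound=2 product=2
t=8: arr=0 -> substrate=4 bound=2 product=2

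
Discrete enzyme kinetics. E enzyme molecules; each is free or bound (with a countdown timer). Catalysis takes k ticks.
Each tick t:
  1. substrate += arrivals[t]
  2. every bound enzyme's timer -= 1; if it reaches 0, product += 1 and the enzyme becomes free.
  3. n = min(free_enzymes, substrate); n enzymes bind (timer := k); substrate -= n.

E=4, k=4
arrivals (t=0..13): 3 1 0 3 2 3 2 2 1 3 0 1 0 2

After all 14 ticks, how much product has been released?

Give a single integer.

Answer: 12

Derivation:
t=0: arr=3 -> substrate=0 bound=3 product=0
t=1: arr=1 -> substrate=0 bound=4 product=0
t=2: arr=0 -> substrate=0 bound=4 product=0
t=3: arr=3 -> substrate=3 bound=4 product=0
t=4: arr=2 -> substrate=2 bound=4 product=3
t=5: arr=3 -> substrate=4 bound=4 product=4
t=6: arr=2 -> substrate=6 bound=4 product=4
t=7: arr=2 -> substrate=8 bound=4 product=4
t=8: arr=1 -> substrate=6 bound=4 product=7
t=9: arr=3 -> substrate=8 bound=4 product=8
t=10: arr=0 -> substrate=8 bound=4 product=8
t=11: arr=1 -> substrate=9 bound=4 product=8
t=12: arr=0 -> substrate=6 bound=4 product=11
t=13: arr=2 -> substrate=7 bound=4 product=12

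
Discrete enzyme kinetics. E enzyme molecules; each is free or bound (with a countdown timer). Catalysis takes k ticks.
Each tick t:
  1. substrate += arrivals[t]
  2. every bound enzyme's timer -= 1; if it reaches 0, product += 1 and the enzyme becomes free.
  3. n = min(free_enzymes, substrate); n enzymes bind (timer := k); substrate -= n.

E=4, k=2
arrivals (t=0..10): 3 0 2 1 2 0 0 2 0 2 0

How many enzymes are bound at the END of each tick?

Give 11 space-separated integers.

t=0: arr=3 -> substrate=0 bound=3 product=0
t=1: arr=0 -> substrate=0 bound=3 product=0
t=2: arr=2 -> substrate=0 bound=2 product=3
t=3: arr=1 -> substrate=0 bound=3 product=3
t=4: arr=2 -> substrate=0 bound=3 product=5
t=5: arr=0 -> substrate=0 bound=2 product=6
t=6: arr=0 -> substrate=0 bound=0 product=8
t=7: arr=2 -> substrate=0 bound=2 product=8
t=8: arr=0 -> substrate=0 bound=2 product=8
t=9: arr=2 -> substrate=0 bound=2 product=10
t=10: arr=0 -> substrate=0 bound=2 product=10

Answer: 3 3 2 3 3 2 0 2 2 2 2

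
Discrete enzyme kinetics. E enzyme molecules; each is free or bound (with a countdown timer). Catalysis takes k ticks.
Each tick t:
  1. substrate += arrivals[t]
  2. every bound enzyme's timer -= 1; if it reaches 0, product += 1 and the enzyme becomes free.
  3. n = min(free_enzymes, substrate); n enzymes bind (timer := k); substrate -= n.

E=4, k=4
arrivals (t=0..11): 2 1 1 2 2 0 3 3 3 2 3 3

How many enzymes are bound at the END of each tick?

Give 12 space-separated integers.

Answer: 2 3 4 4 4 4 4 4 4 4 4 4

Derivation:
t=0: arr=2 -> substrate=0 bound=2 product=0
t=1: arr=1 -> substrate=0 bound=3 product=0
t=2: arr=1 -> substrate=0 bound=4 product=0
t=3: arr=2 -> substrate=2 bound=4 product=0
t=4: arr=2 -> substrate=2 bound=4 product=2
t=5: arr=0 -> substrate=1 bound=4 product=3
t=6: arr=3 -> substrate=3 bound=4 product=4
t=7: arr=3 -> substrate=6 bound=4 product=4
t=8: arr=3 -> substrate=7 bound=4 product=6
t=9: arr=2 -> substrate=8 bound=4 product=7
t=10: arr=3 -> substrate=10 bound=4 product=8
t=11: arr=3 -> substrate=13 bound=4 product=8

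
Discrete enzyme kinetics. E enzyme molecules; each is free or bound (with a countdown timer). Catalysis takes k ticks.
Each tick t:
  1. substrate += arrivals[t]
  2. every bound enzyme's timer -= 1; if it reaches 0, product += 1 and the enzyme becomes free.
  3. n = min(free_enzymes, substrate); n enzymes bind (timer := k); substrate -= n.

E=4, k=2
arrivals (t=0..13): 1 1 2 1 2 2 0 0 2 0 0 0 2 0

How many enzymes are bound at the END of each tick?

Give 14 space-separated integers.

t=0: arr=1 -> substrate=0 bound=1 product=0
t=1: arr=1 -> substrate=0 bound=2 product=0
t=2: arr=2 -> substrate=0 bound=3 product=1
t=3: arr=1 -> substrate=0 bound=3 product=2
t=4: arr=2 -> substrate=0 bound=3 product=4
t=5: arr=2 -> substrate=0 bound=4 product=5
t=6: arr=0 -> substrate=0 bound=2 product=7
t=7: arr=0 -> substrate=0 bound=0 product=9
t=8: arr=2 -> substrate=0 bound=2 product=9
t=9: arr=0 -> substrate=0 bound=2 product=9
t=10: arr=0 -> substrate=0 bound=0 product=11
t=11: arr=0 -> substrate=0 bound=0 product=11
t=12: arr=2 -> substrate=0 bound=2 product=11
t=13: arr=0 -> substrate=0 bound=2 product=11

Answer: 1 2 3 3 3 4 2 0 2 2 0 0 2 2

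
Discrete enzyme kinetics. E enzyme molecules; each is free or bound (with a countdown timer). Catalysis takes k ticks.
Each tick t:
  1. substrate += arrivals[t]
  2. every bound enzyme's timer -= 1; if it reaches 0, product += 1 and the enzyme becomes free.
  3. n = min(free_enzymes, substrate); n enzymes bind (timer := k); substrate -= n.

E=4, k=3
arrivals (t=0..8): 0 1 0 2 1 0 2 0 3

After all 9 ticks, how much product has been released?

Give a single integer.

Answer: 4

Derivation:
t=0: arr=0 -> substrate=0 bound=0 product=0
t=1: arr=1 -> substrate=0 bound=1 product=0
t=2: arr=0 -> substrate=0 bound=1 product=0
t=3: arr=2 -> substrate=0 bound=3 product=0
t=4: arr=1 -> substrate=0 bound=3 product=1
t=5: arr=0 -> substrate=0 bound=3 product=1
t=6: arr=2 -> substrate=0 bound=3 product=3
t=7: arr=0 -> substrate=0 bound=2 product=4
t=8: arr=3 -> substrate=1 bound=4 product=4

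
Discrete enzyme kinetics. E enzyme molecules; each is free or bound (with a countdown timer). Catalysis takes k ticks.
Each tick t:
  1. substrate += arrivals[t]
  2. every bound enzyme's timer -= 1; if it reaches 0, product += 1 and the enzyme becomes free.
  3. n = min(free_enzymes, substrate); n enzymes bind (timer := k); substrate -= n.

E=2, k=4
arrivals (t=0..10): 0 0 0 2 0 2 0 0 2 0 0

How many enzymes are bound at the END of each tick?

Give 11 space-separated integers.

t=0: arr=0 -> substrate=0 bound=0 product=0
t=1: arr=0 -> substrate=0 bound=0 product=0
t=2: arr=0 -> substrate=0 bound=0 product=0
t=3: arr=2 -> substrate=0 bound=2 product=0
t=4: arr=0 -> substrate=0 bound=2 product=0
t=5: arr=2 -> substrate=2 bound=2 product=0
t=6: arr=0 -> substrate=2 bound=2 product=0
t=7: arr=0 -> substrate=0 bound=2 product=2
t=8: arr=2 -> substrate=2 bound=2 product=2
t=9: arr=0 -> substrate=2 bound=2 product=2
t=10: arr=0 -> substrate=2 bound=2 product=2

Answer: 0 0 0 2 2 2 2 2 2 2 2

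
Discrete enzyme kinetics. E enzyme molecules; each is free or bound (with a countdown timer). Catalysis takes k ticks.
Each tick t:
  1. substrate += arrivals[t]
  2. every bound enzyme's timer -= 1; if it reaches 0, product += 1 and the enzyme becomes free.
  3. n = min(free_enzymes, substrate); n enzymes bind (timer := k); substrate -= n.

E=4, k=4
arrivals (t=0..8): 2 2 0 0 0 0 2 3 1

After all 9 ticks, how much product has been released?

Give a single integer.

Answer: 4

Derivation:
t=0: arr=2 -> substrate=0 bound=2 product=0
t=1: arr=2 -> substrate=0 bound=4 product=0
t=2: arr=0 -> substrate=0 bound=4 product=0
t=3: arr=0 -> substrate=0 bound=4 product=0
t=4: arr=0 -> substrate=0 bound=2 product=2
t=5: arr=0 -> substrate=0 bound=0 product=4
t=6: arr=2 -> substrate=0 bound=2 product=4
t=7: arr=3 -> substrate=1 bound=4 product=4
t=8: arr=1 -> substrate=2 bound=4 product=4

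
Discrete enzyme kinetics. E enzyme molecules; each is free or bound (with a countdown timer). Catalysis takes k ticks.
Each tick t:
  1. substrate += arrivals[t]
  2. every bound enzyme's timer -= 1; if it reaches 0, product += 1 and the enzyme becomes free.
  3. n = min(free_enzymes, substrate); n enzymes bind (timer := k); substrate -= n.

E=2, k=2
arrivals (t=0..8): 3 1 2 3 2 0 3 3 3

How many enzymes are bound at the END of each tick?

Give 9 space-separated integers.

t=0: arr=3 -> substrate=1 bound=2 product=0
t=1: arr=1 -> substrate=2 bound=2 product=0
t=2: arr=2 -> substrate=2 bound=2 product=2
t=3: arr=3 -> substrate=5 bound=2 product=2
t=4: arr=2 -> substrate=5 bound=2 product=4
t=5: arr=0 -> substrate=5 bound=2 product=4
t=6: arr=3 -> substrate=6 bound=2 product=6
t=7: arr=3 -> substrate=9 bound=2 product=6
t=8: arr=3 -> substrate=10 bound=2 product=8

Answer: 2 2 2 2 2 2 2 2 2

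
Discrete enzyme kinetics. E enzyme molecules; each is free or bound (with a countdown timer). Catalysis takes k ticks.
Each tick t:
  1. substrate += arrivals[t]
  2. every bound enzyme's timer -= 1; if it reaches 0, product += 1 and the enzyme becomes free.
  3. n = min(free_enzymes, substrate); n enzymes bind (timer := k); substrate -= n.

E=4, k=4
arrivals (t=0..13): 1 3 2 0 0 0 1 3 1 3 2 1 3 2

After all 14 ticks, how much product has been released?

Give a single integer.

t=0: arr=1 -> substrate=0 bound=1 product=0
t=1: arr=3 -> substrate=0 bound=4 product=0
t=2: arr=2 -> substrate=2 bound=4 product=0
t=3: arr=0 -> substrate=2 bound=4 product=0
t=4: arr=0 -> substrate=1 bound=4 product=1
t=5: arr=0 -> substrate=0 bound=2 product=4
t=6: arr=1 -> substrate=0 bound=3 product=4
t=7: arr=3 -> substrate=2 bound=4 product=4
t=8: arr=1 -> substrate=2 bound=4 product=5
t=9: arr=3 -> substrate=4 bound=4 product=6
t=10: arr=2 -> substrate=5 bound=4 product=7
t=11: arr=1 -> substrate=5 bound=4 product=8
t=12: arr=3 -> substrate=7 bound=4 product=9
t=13: arr=2 -> substrate=8 bound=4 product=10

Answer: 10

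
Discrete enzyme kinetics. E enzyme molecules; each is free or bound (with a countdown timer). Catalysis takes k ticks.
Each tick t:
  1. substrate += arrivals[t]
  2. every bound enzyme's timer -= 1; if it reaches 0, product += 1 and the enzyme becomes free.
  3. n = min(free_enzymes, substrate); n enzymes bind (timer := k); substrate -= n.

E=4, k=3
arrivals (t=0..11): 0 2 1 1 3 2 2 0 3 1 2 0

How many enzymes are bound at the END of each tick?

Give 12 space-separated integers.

Answer: 0 2 3 4 4 4 4 4 4 4 4 4

Derivation:
t=0: arr=0 -> substrate=0 bound=0 product=0
t=1: arr=2 -> substrate=0 bound=2 product=0
t=2: arr=1 -> substrate=0 bound=3 product=0
t=3: arr=1 -> substrate=0 bound=4 product=0
t=4: arr=3 -> substrate=1 bound=4 product=2
t=5: arr=2 -> substrate=2 bound=4 product=3
t=6: arr=2 -> substrate=3 bound=4 product=4
t=7: arr=0 -> substrate=1 bound=4 product=6
t=8: arr=3 -> substrate=3 bound=4 product=7
t=9: arr=1 -> substrate=3 bound=4 product=8
t=10: arr=2 -> substrate=3 bound=4 product=10
t=11: arr=0 -> substrate=2 bound=4 product=11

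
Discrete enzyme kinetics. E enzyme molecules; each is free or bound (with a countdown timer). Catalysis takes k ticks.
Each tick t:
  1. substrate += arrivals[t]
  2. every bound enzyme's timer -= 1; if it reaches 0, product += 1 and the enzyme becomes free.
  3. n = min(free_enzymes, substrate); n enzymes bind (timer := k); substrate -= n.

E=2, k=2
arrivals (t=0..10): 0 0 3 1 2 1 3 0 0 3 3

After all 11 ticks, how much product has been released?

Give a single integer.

t=0: arr=0 -> substrate=0 bound=0 product=0
t=1: arr=0 -> substrate=0 bound=0 product=0
t=2: arr=3 -> substrate=1 bound=2 product=0
t=3: arr=1 -> substrate=2 bound=2 product=0
t=4: arr=2 -> substrate=2 bound=2 product=2
t=5: arr=1 -> substrate=3 bound=2 product=2
t=6: arr=3 -> substrate=4 bound=2 product=4
t=7: arr=0 -> substrate=4 bound=2 product=4
t=8: arr=0 -> substrate=2 bound=2 product=6
t=9: arr=3 -> substrate=5 bound=2 product=6
t=10: arr=3 -> substrate=6 bound=2 product=8

Answer: 8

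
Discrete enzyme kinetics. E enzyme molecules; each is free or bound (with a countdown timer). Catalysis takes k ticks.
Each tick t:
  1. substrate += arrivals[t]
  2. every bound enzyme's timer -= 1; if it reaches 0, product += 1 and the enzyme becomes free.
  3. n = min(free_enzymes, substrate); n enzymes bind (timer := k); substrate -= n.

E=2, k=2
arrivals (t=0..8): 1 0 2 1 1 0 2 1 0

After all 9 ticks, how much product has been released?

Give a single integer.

Answer: 7

Derivation:
t=0: arr=1 -> substrate=0 bound=1 product=0
t=1: arr=0 -> substrate=0 bound=1 product=0
t=2: arr=2 -> substrate=0 bound=2 product=1
t=3: arr=1 -> substrate=1 bound=2 product=1
t=4: arr=1 -> substrate=0 bound=2 product=3
t=5: arr=0 -> substrate=0 bound=2 product=3
t=6: arr=2 -> substrate=0 bound=2 product=5
t=7: arr=1 -> substrate=1 bound=2 product=5
t=8: arr=0 -> substrate=0 bound=1 product=7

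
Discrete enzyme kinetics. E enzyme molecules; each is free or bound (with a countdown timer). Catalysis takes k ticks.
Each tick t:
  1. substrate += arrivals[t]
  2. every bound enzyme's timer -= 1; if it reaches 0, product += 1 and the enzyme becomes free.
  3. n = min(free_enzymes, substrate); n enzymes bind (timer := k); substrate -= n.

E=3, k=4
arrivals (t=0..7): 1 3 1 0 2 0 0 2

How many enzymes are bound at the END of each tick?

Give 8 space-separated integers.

t=0: arr=1 -> substrate=0 bound=1 product=0
t=1: arr=3 -> substrate=1 bound=3 product=0
t=2: arr=1 -> substrate=2 bound=3 product=0
t=3: arr=0 -> substrate=2 bound=3 product=0
t=4: arr=2 -> substrate=3 bound=3 product=1
t=5: arr=0 -> substrate=1 bound=3 product=3
t=6: arr=0 -> substrate=1 bound=3 product=3
t=7: arr=2 -> substrate=3 bound=3 product=3

Answer: 1 3 3 3 3 3 3 3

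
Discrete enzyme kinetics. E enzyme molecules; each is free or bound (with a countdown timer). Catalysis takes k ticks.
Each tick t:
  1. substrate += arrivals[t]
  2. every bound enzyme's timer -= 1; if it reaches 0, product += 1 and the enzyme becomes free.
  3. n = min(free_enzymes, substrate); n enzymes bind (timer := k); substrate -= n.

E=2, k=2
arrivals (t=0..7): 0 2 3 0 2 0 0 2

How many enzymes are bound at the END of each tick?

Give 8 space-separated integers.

Answer: 0 2 2 2 2 2 2 2

Derivation:
t=0: arr=0 -> substrate=0 bound=0 product=0
t=1: arr=2 -> substrate=0 bound=2 product=0
t=2: arr=3 -> substrate=3 bound=2 product=0
t=3: arr=0 -> substrate=1 bound=2 product=2
t=4: arr=2 -> substrate=3 bound=2 product=2
t=5: arr=0 -> substrate=1 bound=2 product=4
t=6: arr=0 -> substrate=1 bound=2 product=4
t=7: arr=2 -> substrate=1 bound=2 product=6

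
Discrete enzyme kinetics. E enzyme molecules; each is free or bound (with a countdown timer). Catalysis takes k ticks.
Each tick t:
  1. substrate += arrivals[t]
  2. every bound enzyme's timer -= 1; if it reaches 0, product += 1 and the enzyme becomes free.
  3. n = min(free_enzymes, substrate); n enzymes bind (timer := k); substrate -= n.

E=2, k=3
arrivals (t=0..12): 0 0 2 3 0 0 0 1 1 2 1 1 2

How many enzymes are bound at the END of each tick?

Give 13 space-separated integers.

t=0: arr=0 -> substrate=0 bound=0 product=0
t=1: arr=0 -> substrate=0 bound=0 product=0
t=2: arr=2 -> substrate=0 bound=2 product=0
t=3: arr=3 -> substrate=3 bound=2 product=0
t=4: arr=0 -> substrate=3 bound=2 product=0
t=5: arr=0 -> substrate=1 bound=2 product=2
t=6: arr=0 -> substrate=1 bound=2 product=2
t=7: arr=1 -> substrate=2 bound=2 product=2
t=8: arr=1 -> substrate=1 bound=2 product=4
t=9: arr=2 -> substrate=3 bound=2 product=4
t=10: arr=1 -> substrate=4 bound=2 product=4
t=11: arr=1 -> substrate=3 bound=2 product=6
t=12: arr=2 -> substrate=5 bound=2 product=6

Answer: 0 0 2 2 2 2 2 2 2 2 2 2 2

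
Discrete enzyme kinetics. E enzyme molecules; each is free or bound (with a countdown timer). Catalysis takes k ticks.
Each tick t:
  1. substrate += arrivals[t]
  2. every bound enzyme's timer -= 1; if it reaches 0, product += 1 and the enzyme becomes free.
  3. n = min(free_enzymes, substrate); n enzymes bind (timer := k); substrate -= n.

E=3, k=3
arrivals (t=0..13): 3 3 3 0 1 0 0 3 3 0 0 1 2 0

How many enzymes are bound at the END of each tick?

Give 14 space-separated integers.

t=0: arr=3 -> substrate=0 bound=3 product=0
t=1: arr=3 -> substrate=3 bound=3 product=0
t=2: arr=3 -> substrate=6 bound=3 product=0
t=3: arr=0 -> substrate=3 bound=3 product=3
t=4: arr=1 -> substrate=4 bound=3 product=3
t=5: arr=0 -> substrate=4 bound=3 product=3
t=6: arr=0 -> substrate=1 bound=3 product=6
t=7: arr=3 -> substrate=4 bound=3 product=6
t=8: arr=3 -> substrate=7 bound=3 product=6
t=9: arr=0 -> substrate=4 bound=3 product=9
t=10: arr=0 -> substrate=4 bound=3 product=9
t=11: arr=1 -> substrate=5 bound=3 product=9
t=12: arr=2 -> substrate=4 bound=3 product=12
t=13: arr=0 -> substrate=4 bound=3 product=12

Answer: 3 3 3 3 3 3 3 3 3 3 3 3 3 3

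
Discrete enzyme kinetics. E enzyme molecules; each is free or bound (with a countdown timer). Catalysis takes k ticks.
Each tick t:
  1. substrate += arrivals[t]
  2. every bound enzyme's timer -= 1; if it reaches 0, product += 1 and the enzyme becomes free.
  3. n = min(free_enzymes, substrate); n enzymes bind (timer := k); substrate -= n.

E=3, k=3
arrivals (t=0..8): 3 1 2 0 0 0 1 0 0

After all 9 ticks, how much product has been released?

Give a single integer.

Answer: 6

Derivation:
t=0: arr=3 -> substrate=0 bound=3 product=0
t=1: arr=1 -> substrate=1 bound=3 product=0
t=2: arr=2 -> substrate=3 bound=3 product=0
t=3: arr=0 -> substrate=0 bound=3 product=3
t=4: arr=0 -> substrate=0 bound=3 product=3
t=5: arr=0 -> substrate=0 bound=3 product=3
t=6: arr=1 -> substrate=0 bound=1 product=6
t=7: arr=0 -> substrate=0 bound=1 product=6
t=8: arr=0 -> substrate=0 bound=1 product=6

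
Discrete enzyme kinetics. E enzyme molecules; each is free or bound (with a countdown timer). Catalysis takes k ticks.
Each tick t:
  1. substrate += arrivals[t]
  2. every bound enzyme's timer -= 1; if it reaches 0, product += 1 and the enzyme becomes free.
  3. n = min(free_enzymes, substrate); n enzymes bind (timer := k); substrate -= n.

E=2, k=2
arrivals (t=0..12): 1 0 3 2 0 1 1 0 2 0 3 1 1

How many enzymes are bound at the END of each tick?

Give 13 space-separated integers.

t=0: arr=1 -> substrate=0 bound=1 product=0
t=1: arr=0 -> substrate=0 bound=1 product=0
t=2: arr=3 -> substrate=1 bound=2 product=1
t=3: arr=2 -> substrate=3 bound=2 product=1
t=4: arr=0 -> substrate=1 bound=2 product=3
t=5: arr=1 -> substrate=2 bound=2 product=3
t=6: arr=1 -> substrate=1 bound=2 product=5
t=7: arr=0 -> substrate=1 bound=2 product=5
t=8: arr=2 -> substrate=1 bound=2 product=7
t=9: arr=0 -> substrate=1 bound=2 product=7
t=10: arr=3 -> substrate=2 bound=2 product=9
t=11: arr=1 -> substrate=3 bound=2 product=9
t=12: arr=1 -> substrate=2 bound=2 product=11

Answer: 1 1 2 2 2 2 2 2 2 2 2 2 2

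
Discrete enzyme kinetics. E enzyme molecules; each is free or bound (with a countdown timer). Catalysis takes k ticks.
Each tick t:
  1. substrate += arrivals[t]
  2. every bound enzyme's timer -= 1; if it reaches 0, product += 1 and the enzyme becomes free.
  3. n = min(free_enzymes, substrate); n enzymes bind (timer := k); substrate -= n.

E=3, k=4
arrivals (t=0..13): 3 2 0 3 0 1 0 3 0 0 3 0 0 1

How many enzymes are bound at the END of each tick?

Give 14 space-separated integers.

Answer: 3 3 3 3 3 3 3 3 3 3 3 3 3 3

Derivation:
t=0: arr=3 -> substrate=0 bound=3 product=0
t=1: arr=2 -> substrate=2 bound=3 product=0
t=2: arr=0 -> substrate=2 bound=3 product=0
t=3: arr=3 -> substrate=5 bound=3 product=0
t=4: arr=0 -> substrate=2 bound=3 product=3
t=5: arr=1 -> substrate=3 bound=3 product=3
t=6: arr=0 -> substrate=3 bound=3 product=3
t=7: arr=3 -> substrate=6 bound=3 product=3
t=8: arr=0 -> substrate=3 bound=3 product=6
t=9: arr=0 -> substrate=3 bound=3 product=6
t=10: arr=3 -> substrate=6 bound=3 product=6
t=11: arr=0 -> substrate=6 bound=3 product=6
t=12: arr=0 -> substrate=3 bound=3 product=9
t=13: arr=1 -> substrate=4 bound=3 product=9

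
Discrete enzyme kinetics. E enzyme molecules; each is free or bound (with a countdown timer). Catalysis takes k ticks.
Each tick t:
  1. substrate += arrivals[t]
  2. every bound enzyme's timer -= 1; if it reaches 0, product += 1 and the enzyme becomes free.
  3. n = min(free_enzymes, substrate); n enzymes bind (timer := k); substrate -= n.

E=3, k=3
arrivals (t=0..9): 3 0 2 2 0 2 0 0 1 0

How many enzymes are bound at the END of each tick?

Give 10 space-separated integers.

Answer: 3 3 3 3 3 3 3 3 3 1

Derivation:
t=0: arr=3 -> substrate=0 bound=3 product=0
t=1: arr=0 -> substrate=0 bound=3 product=0
t=2: arr=2 -> substrate=2 bound=3 product=0
t=3: arr=2 -> substrate=1 bound=3 product=3
t=4: arr=0 -> substrate=1 bound=3 product=3
t=5: arr=2 -> substrate=3 bound=3 product=3
t=6: arr=0 -> substrate=0 bound=3 product=6
t=7: arr=0 -> substrate=0 bound=3 product=6
t=8: arr=1 -> substrate=1 bound=3 product=6
t=9: arr=0 -> substrate=0 bound=1 product=9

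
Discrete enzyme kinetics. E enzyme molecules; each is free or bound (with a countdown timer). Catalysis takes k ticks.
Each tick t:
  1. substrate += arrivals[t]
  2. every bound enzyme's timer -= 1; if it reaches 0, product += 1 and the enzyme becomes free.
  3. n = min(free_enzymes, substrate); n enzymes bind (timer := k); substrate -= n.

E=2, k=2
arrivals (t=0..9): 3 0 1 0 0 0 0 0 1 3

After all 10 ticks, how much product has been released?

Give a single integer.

t=0: arr=3 -> substrate=1 bound=2 product=0
t=1: arr=0 -> substrate=1 bound=2 product=0
t=2: arr=1 -> substrate=0 bound=2 product=2
t=3: arr=0 -> substrate=0 bound=2 product=2
t=4: arr=0 -> substrate=0 bound=0 product=4
t=5: arr=0 -> substrate=0 bound=0 product=4
t=6: arr=0 -> substrate=0 bound=0 product=4
t=7: arr=0 -> substrate=0 bound=0 product=4
t=8: arr=1 -> substrate=0 bound=1 product=4
t=9: arr=3 -> substrate=2 bound=2 product=4

Answer: 4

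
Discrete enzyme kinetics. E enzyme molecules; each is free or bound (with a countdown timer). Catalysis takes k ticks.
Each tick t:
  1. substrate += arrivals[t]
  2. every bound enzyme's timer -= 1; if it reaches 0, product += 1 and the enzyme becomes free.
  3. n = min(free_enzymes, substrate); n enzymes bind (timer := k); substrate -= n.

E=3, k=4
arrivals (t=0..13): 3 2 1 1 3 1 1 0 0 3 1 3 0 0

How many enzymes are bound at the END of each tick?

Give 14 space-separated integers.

Answer: 3 3 3 3 3 3 3 3 3 3 3 3 3 3

Derivation:
t=0: arr=3 -> substrate=0 bound=3 product=0
t=1: arr=2 -> substrate=2 bound=3 product=0
t=2: arr=1 -> substrate=3 bound=3 product=0
t=3: arr=1 -> substrate=4 bound=3 product=0
t=4: arr=3 -> substrate=4 bound=3 product=3
t=5: arr=1 -> substrate=5 bound=3 product=3
t=6: arr=1 -> substrate=6 bound=3 product=3
t=7: arr=0 -> substrate=6 bound=3 product=3
t=8: arr=0 -> substrate=3 bound=3 product=6
t=9: arr=3 -> substrate=6 bound=3 product=6
t=10: arr=1 -> substrate=7 bound=3 product=6
t=11: arr=3 -> substrate=10 bound=3 product=6
t=12: arr=0 -> substrate=7 bound=3 product=9
t=13: arr=0 -> substrate=7 bound=3 product=9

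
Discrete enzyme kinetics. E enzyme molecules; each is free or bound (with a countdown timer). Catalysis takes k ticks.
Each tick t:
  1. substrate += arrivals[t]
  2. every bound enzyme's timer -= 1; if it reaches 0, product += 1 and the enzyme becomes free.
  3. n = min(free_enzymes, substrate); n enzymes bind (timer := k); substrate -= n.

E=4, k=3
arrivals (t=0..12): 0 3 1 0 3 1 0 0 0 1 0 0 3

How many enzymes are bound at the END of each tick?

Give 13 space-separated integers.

Answer: 0 3 4 4 4 4 4 1 0 1 1 1 3

Derivation:
t=0: arr=0 -> substrate=0 bound=0 product=0
t=1: arr=3 -> substrate=0 bound=3 product=0
t=2: arr=1 -> substrate=0 bound=4 product=0
t=3: arr=0 -> substrate=0 bound=4 product=0
t=4: arr=3 -> substrate=0 bound=4 product=3
t=5: arr=1 -> substrate=0 bound=4 product=4
t=6: arr=0 -> substrate=0 bound=4 product=4
t=7: arr=0 -> substrate=0 bound=1 product=7
t=8: arr=0 -> substrate=0 bound=0 product=8
t=9: arr=1 -> substrate=0 bound=1 product=8
t=10: arr=0 -> substrate=0 bound=1 product=8
t=11: arr=0 -> substrate=0 bound=1 product=8
t=12: arr=3 -> substrate=0 bound=3 product=9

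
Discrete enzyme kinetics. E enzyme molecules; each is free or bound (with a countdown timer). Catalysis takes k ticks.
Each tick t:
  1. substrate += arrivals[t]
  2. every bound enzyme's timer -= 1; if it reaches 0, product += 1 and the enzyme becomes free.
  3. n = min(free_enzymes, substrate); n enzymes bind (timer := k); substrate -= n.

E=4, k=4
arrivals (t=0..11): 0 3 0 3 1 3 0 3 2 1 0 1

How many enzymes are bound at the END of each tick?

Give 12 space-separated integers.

t=0: arr=0 -> substrate=0 bound=0 product=0
t=1: arr=3 -> substrate=0 bound=3 product=0
t=2: arr=0 -> substrate=0 bound=3 product=0
t=3: arr=3 -> substrate=2 bound=4 product=0
t=4: arr=1 -> substrate=3 bound=4 product=0
t=5: arr=3 -> substrate=3 bound=4 product=3
t=6: arr=0 -> substrate=3 bound=4 product=3
t=7: arr=3 -> substrate=5 bound=4 product=4
t=8: arr=2 -> substrate=7 bound=4 product=4
t=9: arr=1 -> substrate=5 bound=4 product=7
t=10: arr=0 -> substrate=5 bound=4 product=7
t=11: arr=1 -> substrate=5 bound=4 product=8

Answer: 0 3 3 4 4 4 4 4 4 4 4 4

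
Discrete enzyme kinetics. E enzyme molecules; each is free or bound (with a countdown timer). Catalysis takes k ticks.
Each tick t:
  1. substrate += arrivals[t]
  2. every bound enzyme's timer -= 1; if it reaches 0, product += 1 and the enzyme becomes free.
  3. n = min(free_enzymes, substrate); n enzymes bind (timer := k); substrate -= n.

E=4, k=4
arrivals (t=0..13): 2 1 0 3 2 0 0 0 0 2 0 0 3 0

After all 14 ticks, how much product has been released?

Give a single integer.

Answer: 10

Derivation:
t=0: arr=2 -> substrate=0 bound=2 product=0
t=1: arr=1 -> substrate=0 bound=3 product=0
t=2: arr=0 -> substrate=0 bound=3 product=0
t=3: arr=3 -> substrate=2 bound=4 product=0
t=4: arr=2 -> substrate=2 bound=4 product=2
t=5: arr=0 -> substrate=1 bound=4 product=3
t=6: arr=0 -> substrate=1 bound=4 product=3
t=7: arr=0 -> substrate=0 bound=4 product=4
t=8: arr=0 -> substrate=0 bound=2 product=6
t=9: arr=2 -> substrate=0 bound=3 product=7
t=10: arr=0 -> substrate=0 bound=3 product=7
t=11: arr=0 -> substrate=0 bound=2 product=8
t=12: arr=3 -> substrate=1 bound=4 product=8
t=13: arr=0 -> substrate=0 bound=3 product=10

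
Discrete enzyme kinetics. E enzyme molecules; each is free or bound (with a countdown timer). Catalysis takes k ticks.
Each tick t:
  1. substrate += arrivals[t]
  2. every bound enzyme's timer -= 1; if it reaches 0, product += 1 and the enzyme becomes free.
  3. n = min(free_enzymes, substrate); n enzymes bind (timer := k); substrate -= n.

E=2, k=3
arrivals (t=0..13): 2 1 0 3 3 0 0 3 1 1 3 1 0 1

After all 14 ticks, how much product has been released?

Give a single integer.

Answer: 8

Derivation:
t=0: arr=2 -> substrate=0 bound=2 product=0
t=1: arr=1 -> substrate=1 bound=2 product=0
t=2: arr=0 -> substrate=1 bound=2 product=0
t=3: arr=3 -> substrate=2 bound=2 product=2
t=4: arr=3 -> substrate=5 bound=2 product=2
t=5: arr=0 -> substrate=5 bound=2 product=2
t=6: arr=0 -> substrate=3 bound=2 product=4
t=7: arr=3 -> substrate=6 bound=2 product=4
t=8: arr=1 -> substrate=7 bound=2 product=4
t=9: arr=1 -> substrate=6 bound=2 product=6
t=10: arr=3 -> substrate=9 bound=2 product=6
t=11: arr=1 -> substrate=10 bound=2 product=6
t=12: arr=0 -> substrate=8 bound=2 product=8
t=13: arr=1 -> substrate=9 bound=2 product=8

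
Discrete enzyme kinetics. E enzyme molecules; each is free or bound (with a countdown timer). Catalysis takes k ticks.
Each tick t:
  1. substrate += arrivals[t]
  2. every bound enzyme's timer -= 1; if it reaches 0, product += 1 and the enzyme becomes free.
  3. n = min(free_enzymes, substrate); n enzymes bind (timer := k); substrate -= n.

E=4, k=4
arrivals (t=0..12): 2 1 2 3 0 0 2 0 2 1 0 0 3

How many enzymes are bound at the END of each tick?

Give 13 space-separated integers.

t=0: arr=2 -> substrate=0 bound=2 product=0
t=1: arr=1 -> substrate=0 bound=3 product=0
t=2: arr=2 -> substrate=1 bound=4 product=0
t=3: arr=3 -> substrate=4 bound=4 product=0
t=4: arr=0 -> substrate=2 bound=4 product=2
t=5: arr=0 -> substrate=1 bound=4 product=3
t=6: arr=2 -> substrate=2 bound=4 product=4
t=7: arr=0 -> substrate=2 bound=4 product=4
t=8: arr=2 -> substrate=2 bound=4 product=6
t=9: arr=1 -> substrate=2 bound=4 product=7
t=10: arr=0 -> substrate=1 bound=4 product=8
t=11: arr=0 -> substrate=1 bound=4 product=8
t=12: arr=3 -> substrate=2 bound=4 product=10

Answer: 2 3 4 4 4 4 4 4 4 4 4 4 4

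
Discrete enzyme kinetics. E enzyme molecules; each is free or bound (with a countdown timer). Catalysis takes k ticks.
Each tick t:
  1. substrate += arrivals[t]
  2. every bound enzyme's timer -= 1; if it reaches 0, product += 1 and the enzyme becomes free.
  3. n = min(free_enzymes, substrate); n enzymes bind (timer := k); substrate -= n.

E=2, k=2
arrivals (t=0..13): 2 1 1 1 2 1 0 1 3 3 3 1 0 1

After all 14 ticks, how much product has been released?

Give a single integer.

t=0: arr=2 -> substrate=0 bound=2 product=0
t=1: arr=1 -> substrate=1 bound=2 product=0
t=2: arr=1 -> substrate=0 bound=2 product=2
t=3: arr=1 -> substrate=1 bound=2 product=2
t=4: arr=2 -> substrate=1 bound=2 product=4
t=5: arr=1 -> substrate=2 bound=2 product=4
t=6: arr=0 -> substrate=0 bound=2 product=6
t=7: arr=1 -> substrate=1 bound=2 product=6
t=8: arr=3 -> substrate=2 bound=2 product=8
t=9: arr=3 -> substrate=5 bound=2 product=8
t=10: arr=3 -> substrate=6 bound=2 product=10
t=11: arr=1 -> substrate=7 bound=2 product=10
t=12: arr=0 -> substrate=5 bound=2 product=12
t=13: arr=1 -> substrate=6 bound=2 product=12

Answer: 12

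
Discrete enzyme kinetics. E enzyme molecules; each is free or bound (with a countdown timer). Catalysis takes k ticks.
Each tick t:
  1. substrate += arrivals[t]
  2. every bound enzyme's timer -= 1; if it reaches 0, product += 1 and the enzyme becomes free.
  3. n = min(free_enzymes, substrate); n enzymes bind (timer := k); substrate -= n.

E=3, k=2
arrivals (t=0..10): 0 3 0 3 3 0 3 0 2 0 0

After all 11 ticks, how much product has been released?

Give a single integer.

t=0: arr=0 -> substrate=0 bound=0 product=0
t=1: arr=3 -> substrate=0 bound=3 product=0
t=2: arr=0 -> substrate=0 bound=3 product=0
t=3: arr=3 -> substrate=0 bound=3 product=3
t=4: arr=3 -> substrate=3 bound=3 product=3
t=5: arr=0 -> substrate=0 bound=3 product=6
t=6: arr=3 -> substrate=3 bound=3 product=6
t=7: arr=0 -> substrate=0 bound=3 product=9
t=8: arr=2 -> substrate=2 bound=3 product=9
t=9: arr=0 -> substrate=0 bound=2 product=12
t=10: arr=0 -> substrate=0 bound=2 product=12

Answer: 12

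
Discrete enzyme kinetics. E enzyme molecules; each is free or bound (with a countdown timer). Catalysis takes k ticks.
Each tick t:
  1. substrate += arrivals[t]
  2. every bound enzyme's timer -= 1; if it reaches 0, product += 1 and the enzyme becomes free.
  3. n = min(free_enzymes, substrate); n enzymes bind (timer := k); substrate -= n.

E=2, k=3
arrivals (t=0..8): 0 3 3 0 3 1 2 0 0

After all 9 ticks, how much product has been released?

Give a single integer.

t=0: arr=0 -> substrate=0 bound=0 product=0
t=1: arr=3 -> substrate=1 bound=2 product=0
t=2: arr=3 -> substrate=4 bound=2 product=0
t=3: arr=0 -> substrate=4 bound=2 product=0
t=4: arr=3 -> substrate=5 bound=2 product=2
t=5: arr=1 -> substrate=6 bound=2 product=2
t=6: arr=2 -> substrate=8 bound=2 product=2
t=7: arr=0 -> substrate=6 bound=2 product=4
t=8: arr=0 -> substrate=6 bound=2 product=4

Answer: 4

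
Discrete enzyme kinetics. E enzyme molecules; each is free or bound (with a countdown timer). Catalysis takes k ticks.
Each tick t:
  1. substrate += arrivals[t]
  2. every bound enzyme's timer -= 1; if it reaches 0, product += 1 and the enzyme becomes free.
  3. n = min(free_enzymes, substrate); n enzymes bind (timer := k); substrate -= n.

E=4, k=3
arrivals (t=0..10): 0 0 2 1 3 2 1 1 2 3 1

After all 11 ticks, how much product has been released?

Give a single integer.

Answer: 8

Derivation:
t=0: arr=0 -> substrate=0 bound=0 product=0
t=1: arr=0 -> substrate=0 bound=0 product=0
t=2: arr=2 -> substrate=0 bound=2 product=0
t=3: arr=1 -> substrate=0 bound=3 product=0
t=4: arr=3 -> substrate=2 bound=4 product=0
t=5: arr=2 -> substrate=2 bound=4 product=2
t=6: arr=1 -> substrate=2 bound=4 product=3
t=7: arr=1 -> substrate=2 bound=4 product=4
t=8: arr=2 -> substrate=2 bound=4 product=6
t=9: arr=3 -> substrate=4 bound=4 product=7
t=10: arr=1 -> substrate=4 bound=4 product=8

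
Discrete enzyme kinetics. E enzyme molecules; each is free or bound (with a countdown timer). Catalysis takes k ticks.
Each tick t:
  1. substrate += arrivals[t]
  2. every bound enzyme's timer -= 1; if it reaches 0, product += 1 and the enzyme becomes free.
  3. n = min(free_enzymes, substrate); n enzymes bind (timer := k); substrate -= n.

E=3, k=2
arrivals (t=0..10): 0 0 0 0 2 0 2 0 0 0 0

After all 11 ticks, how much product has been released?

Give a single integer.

Answer: 4

Derivation:
t=0: arr=0 -> substrate=0 bound=0 product=0
t=1: arr=0 -> substrate=0 bound=0 product=0
t=2: arr=0 -> substrate=0 bound=0 product=0
t=3: arr=0 -> substrate=0 bound=0 product=0
t=4: arr=2 -> substrate=0 bound=2 product=0
t=5: arr=0 -> substrate=0 bound=2 product=0
t=6: arr=2 -> substrate=0 bound=2 product=2
t=7: arr=0 -> substrate=0 bound=2 product=2
t=8: arr=0 -> substrate=0 bound=0 product=4
t=9: arr=0 -> substrate=0 bound=0 product=4
t=10: arr=0 -> substrate=0 bound=0 product=4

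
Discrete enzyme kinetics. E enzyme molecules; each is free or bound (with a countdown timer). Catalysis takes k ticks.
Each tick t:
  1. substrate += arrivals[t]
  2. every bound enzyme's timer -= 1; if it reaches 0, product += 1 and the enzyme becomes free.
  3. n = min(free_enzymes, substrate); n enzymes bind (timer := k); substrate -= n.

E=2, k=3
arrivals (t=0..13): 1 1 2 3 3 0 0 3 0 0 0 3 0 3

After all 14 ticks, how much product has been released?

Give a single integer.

t=0: arr=1 -> substrate=0 bound=1 product=0
t=1: arr=1 -> substrate=0 bound=2 product=0
t=2: arr=2 -> substrate=2 bound=2 product=0
t=3: arr=3 -> substrate=4 bound=2 product=1
t=4: arr=3 -> substrate=6 bound=2 product=2
t=5: arr=0 -> substrate=6 bound=2 product=2
t=6: arr=0 -> substrate=5 bound=2 product=3
t=7: arr=3 -> substrate=7 bound=2 product=4
t=8: arr=0 -> substrate=7 bound=2 product=4
t=9: arr=0 -> substrate=6 bound=2 product=5
t=10: arr=0 -> substrate=5 bound=2 product=6
t=11: arr=3 -> substrate=8 bound=2 product=6
t=12: arr=0 -> substrate=7 bound=2 product=7
t=13: arr=3 -> substrate=9 bound=2 product=8

Answer: 8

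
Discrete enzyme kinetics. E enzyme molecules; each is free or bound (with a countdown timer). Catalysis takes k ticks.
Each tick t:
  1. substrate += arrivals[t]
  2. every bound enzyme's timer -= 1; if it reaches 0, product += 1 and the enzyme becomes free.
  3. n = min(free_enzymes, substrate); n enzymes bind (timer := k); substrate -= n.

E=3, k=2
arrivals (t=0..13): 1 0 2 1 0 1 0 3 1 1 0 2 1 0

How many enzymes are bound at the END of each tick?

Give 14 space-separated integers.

t=0: arr=1 -> substrate=0 bound=1 product=0
t=1: arr=0 -> substrate=0 bound=1 product=0
t=2: arr=2 -> substrate=0 bound=2 product=1
t=3: arr=1 -> substrate=0 bound=3 product=1
t=4: arr=0 -> substrate=0 bound=1 product=3
t=5: arr=1 -> substrate=0 bound=1 product=4
t=6: arr=0 -> substrate=0 bound=1 product=4
t=7: arr=3 -> substrate=0 bound=3 product=5
t=8: arr=1 -> substrate=1 bound=3 product=5
t=9: arr=1 -> substrate=0 bound=2 product=8
t=10: arr=0 -> substrate=0 bound=2 product=8
t=11: arr=2 -> substrate=0 bound=2 product=10
t=12: arr=1 -> substrate=0 bound=3 product=10
t=13: arr=0 -> substrate=0 bound=1 product=12

Answer: 1 1 2 3 1 1 1 3 3 2 2 2 3 1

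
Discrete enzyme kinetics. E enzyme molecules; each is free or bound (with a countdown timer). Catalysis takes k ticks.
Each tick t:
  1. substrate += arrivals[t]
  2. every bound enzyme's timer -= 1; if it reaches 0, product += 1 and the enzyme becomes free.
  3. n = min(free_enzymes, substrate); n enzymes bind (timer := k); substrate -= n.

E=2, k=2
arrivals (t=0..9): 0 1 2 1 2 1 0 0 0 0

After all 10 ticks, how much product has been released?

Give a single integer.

t=0: arr=0 -> substrate=0 bound=0 product=0
t=1: arr=1 -> substrate=0 bound=1 product=0
t=2: arr=2 -> substrate=1 bound=2 product=0
t=3: arr=1 -> substrate=1 bound=2 product=1
t=4: arr=2 -> substrate=2 bound=2 product=2
t=5: arr=1 -> substrate=2 bound=2 product=3
t=6: arr=0 -> substrate=1 bound=2 product=4
t=7: arr=0 -> substrate=0 bound=2 product=5
t=8: arr=0 -> substrate=0 bound=1 product=6
t=9: arr=0 -> substrate=0 bound=0 product=7

Answer: 7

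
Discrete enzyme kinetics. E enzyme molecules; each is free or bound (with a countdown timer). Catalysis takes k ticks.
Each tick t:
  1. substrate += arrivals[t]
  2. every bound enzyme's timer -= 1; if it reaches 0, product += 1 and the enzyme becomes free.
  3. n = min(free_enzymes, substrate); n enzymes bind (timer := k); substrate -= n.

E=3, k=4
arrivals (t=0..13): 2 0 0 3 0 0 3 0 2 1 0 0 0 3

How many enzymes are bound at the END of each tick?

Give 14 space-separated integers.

t=0: arr=2 -> substrate=0 bound=2 product=0
t=1: arr=0 -> substrate=0 bound=2 product=0
t=2: arr=0 -> substrate=0 bound=2 product=0
t=3: arr=3 -> substrate=2 bound=3 product=0
t=4: arr=0 -> substrate=0 bound=3 product=2
t=5: arr=0 -> substrate=0 bound=3 product=2
t=6: arr=3 -> substrate=3 bound=3 product=2
t=7: arr=0 -> substrate=2 bound=3 product=3
t=8: arr=2 -> substrate=2 bound=3 product=5
t=9: arr=1 -> substrate=3 bound=3 product=5
t=10: arr=0 -> substrate=3 bound=3 product=5
t=11: arr=0 -> substrate=2 bound=3 product=6
t=12: arr=0 -> substrate=0 bound=3 product=8
t=13: arr=3 -> substrate=3 bound=3 product=8

Answer: 2 2 2 3 3 3 3 3 3 3 3 3 3 3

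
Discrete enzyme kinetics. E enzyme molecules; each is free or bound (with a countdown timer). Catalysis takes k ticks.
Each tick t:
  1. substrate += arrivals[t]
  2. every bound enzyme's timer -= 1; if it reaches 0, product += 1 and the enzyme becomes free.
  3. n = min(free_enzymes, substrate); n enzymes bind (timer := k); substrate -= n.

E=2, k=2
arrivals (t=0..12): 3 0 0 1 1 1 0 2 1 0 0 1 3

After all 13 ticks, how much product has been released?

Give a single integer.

t=0: arr=3 -> substrate=1 bound=2 product=0
t=1: arr=0 -> substrate=1 bound=2 product=0
t=2: arr=0 -> substrate=0 bound=1 product=2
t=3: arr=1 -> substrate=0 bound=2 product=2
t=4: arr=1 -> substrate=0 bound=2 product=3
t=5: arr=1 -> substrate=0 bound=2 product=4
t=6: arr=0 -> substrate=0 bound=1 product=5
t=7: arr=2 -> substrate=0 bound=2 product=6
t=8: arr=1 -> substrate=1 bound=2 product=6
t=9: arr=0 -> substrate=0 bound=1 product=8
t=10: arr=0 -> substrate=0 bound=1 product=8
t=11: arr=1 -> substrate=0 bound=1 product=9
t=12: arr=3 -> substrate=2 bound=2 product=9

Answer: 9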